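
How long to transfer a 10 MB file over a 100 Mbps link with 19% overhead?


Effective throughput = 100 * (1 - 19/100) = 81 Mbps
File size in Mb = 10 * 8 = 80 Mb
Time = 80 / 81
Time = 0.9877 seconds


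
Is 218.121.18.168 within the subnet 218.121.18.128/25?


Subnet network: 218.121.18.128
Test IP AND mask: 218.121.18.128
Yes, 218.121.18.168 is in 218.121.18.128/25


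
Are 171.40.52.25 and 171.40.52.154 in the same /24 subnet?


Mask: 255.255.255.0
171.40.52.25 AND mask = 171.40.52.0
171.40.52.154 AND mask = 171.40.52.0
Yes, same subnet (171.40.52.0)


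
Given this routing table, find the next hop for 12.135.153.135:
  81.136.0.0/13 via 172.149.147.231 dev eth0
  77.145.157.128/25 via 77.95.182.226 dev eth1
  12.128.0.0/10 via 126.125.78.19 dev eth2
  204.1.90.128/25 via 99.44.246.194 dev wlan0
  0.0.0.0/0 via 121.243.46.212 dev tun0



Longest prefix match for 12.135.153.135:
  /13 81.136.0.0: no
  /25 77.145.157.128: no
  /10 12.128.0.0: MATCH
  /25 204.1.90.128: no
  /0 0.0.0.0: MATCH
Selected: next-hop 126.125.78.19 via eth2 (matched /10)


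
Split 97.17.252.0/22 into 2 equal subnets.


New prefix = 22 + 1 = 23
Each subnet has 512 addresses
  97.17.252.0/23
  97.17.254.0/23
Subnets: 97.17.252.0/23, 97.17.254.0/23


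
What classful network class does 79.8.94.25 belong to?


First octet: 79
Binary: 01001111
0xxxxxxx -> Class A (1-126)
Class A, default mask 255.0.0.0 (/8)


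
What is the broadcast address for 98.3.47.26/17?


Network: 98.3.0.0/17
Host bits = 15
Set all host bits to 1:
Broadcast: 98.3.127.255


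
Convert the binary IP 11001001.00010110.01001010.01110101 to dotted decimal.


11001001 = 201
00010110 = 22
01001010 = 74
01110101 = 117
IP: 201.22.74.117


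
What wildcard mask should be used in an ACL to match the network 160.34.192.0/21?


Subnet mask: 255.255.248.0
Wildcard = 255.255.255.255 - subnet mask
255 - 255 = 0
255 - 255 = 0
255 - 248 = 7
255 - 0 = 255
Wildcard: 0.0.7.255


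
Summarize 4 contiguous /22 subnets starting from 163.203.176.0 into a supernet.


Original prefix: /22
Number of subnets: 4 = 2^2
New prefix = 22 - 2 = 20
Supernet: 163.203.176.0/20


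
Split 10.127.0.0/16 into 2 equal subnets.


New prefix = 16 + 1 = 17
Each subnet has 32768 addresses
  10.127.0.0/17
  10.127.128.0/17
Subnets: 10.127.0.0/17, 10.127.128.0/17


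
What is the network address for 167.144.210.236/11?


IP:   10100111.10010000.11010010.11101100
Mask: 11111111.11100000.00000000.00000000
AND operation:
Net:  10100111.10000000.00000000.00000000
Network: 167.128.0.0/11


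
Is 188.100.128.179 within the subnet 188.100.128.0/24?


Subnet network: 188.100.128.0
Test IP AND mask: 188.100.128.0
Yes, 188.100.128.179 is in 188.100.128.0/24


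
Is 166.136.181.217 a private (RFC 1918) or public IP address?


RFC 1918 private ranges:
  10.0.0.0/8 (10.0.0.0 - 10.255.255.255)
  172.16.0.0/12 (172.16.0.0 - 172.31.255.255)
  192.168.0.0/16 (192.168.0.0 - 192.168.255.255)
Public (not in any RFC 1918 range)


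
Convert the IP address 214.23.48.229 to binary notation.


214 = 11010110
23 = 00010111
48 = 00110000
229 = 11100101
Binary: 11010110.00010111.00110000.11100101


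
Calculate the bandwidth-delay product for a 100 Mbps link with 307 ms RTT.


BDP = bandwidth * RTT
= 100 Mbps * 307 ms
= 100 * 1e6 * 307 / 1000 bits
= 30700000 bits
= 3837500 bytes
= 3747.5586 KB
BDP = 30700000 bits (3837500 bytes)


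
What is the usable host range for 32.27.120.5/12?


Network: 32.16.0.0
Broadcast: 32.31.255.255
First usable = network + 1
Last usable = broadcast - 1
Range: 32.16.0.1 to 32.31.255.254


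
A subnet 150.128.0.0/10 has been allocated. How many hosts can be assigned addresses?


Host bits = 32 - 10 = 22
Total addresses = 2^22 = 4194304
Usable = total - 2 (network and broadcast)
Usable hosts: 4194302


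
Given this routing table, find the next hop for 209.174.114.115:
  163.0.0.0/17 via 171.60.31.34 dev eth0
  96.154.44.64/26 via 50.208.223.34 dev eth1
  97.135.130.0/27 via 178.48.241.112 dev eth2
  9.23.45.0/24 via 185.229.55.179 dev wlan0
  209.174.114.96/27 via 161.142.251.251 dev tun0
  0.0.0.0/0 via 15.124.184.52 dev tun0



Longest prefix match for 209.174.114.115:
  /17 163.0.0.0: no
  /26 96.154.44.64: no
  /27 97.135.130.0: no
  /24 9.23.45.0: no
  /27 209.174.114.96: MATCH
  /0 0.0.0.0: MATCH
Selected: next-hop 161.142.251.251 via tun0 (matched /27)


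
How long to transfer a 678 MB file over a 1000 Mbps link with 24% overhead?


Effective throughput = 1000 * (1 - 24/100) = 760 Mbps
File size in Mb = 678 * 8 = 5424 Mb
Time = 5424 / 760
Time = 7.1368 seconds


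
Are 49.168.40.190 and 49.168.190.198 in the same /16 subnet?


Mask: 255.255.0.0
49.168.40.190 AND mask = 49.168.0.0
49.168.190.198 AND mask = 49.168.0.0
Yes, same subnet (49.168.0.0)


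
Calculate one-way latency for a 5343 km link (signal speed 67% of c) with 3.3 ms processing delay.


Speed = 0.67 * 3e5 km/s = 201000 km/s
Propagation delay = 5343 / 201000 = 0.0266 s = 26.5821 ms
Processing delay = 3.3 ms
Total one-way latency = 29.8821 ms


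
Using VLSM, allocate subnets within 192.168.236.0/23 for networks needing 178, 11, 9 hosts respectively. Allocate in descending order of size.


178 hosts -> /24 (254 usable): 192.168.236.0/24
11 hosts -> /28 (14 usable): 192.168.237.0/28
9 hosts -> /28 (14 usable): 192.168.237.16/28
Allocation: 192.168.236.0/24 (178 hosts, 254 usable); 192.168.237.0/28 (11 hosts, 14 usable); 192.168.237.16/28 (9 hosts, 14 usable)


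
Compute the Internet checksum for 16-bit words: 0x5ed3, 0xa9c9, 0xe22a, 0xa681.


Sum all words (with carry folding):
+ 0x5ed3 = 0x5ed3
+ 0xa9c9 = 0x089d
+ 0xe22a = 0xeac7
+ 0xa681 = 0x9149
One's complement: ~0x9149
Checksum = 0x6eb6


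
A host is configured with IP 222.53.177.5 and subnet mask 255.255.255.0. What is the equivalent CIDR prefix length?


Binary: 11111111.11111111.11111111.00000000
Count leading 1s
Prefix: /24


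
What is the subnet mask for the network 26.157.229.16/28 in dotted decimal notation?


/28 means 28 network bits, 4 host bits
Binary: 11111111111111111111111111110000
Mask: 255.255.255.240


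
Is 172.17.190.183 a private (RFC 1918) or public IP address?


RFC 1918 private ranges:
  10.0.0.0/8 (10.0.0.0 - 10.255.255.255)
  172.16.0.0/12 (172.16.0.0 - 172.31.255.255)
  192.168.0.0/16 (192.168.0.0 - 192.168.255.255)
Private (in 172.16.0.0/12)


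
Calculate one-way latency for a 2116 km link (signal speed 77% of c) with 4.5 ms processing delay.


Speed = 0.77 * 3e5 km/s = 231000 km/s
Propagation delay = 2116 / 231000 = 0.0092 s = 9.1602 ms
Processing delay = 4.5 ms
Total one-way latency = 13.6602 ms


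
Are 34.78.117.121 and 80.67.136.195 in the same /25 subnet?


Mask: 255.255.255.128
34.78.117.121 AND mask = 34.78.117.0
80.67.136.195 AND mask = 80.67.136.128
No, different subnets (34.78.117.0 vs 80.67.136.128)


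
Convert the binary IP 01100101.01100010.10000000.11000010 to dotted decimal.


01100101 = 101
01100010 = 98
10000000 = 128
11000010 = 194
IP: 101.98.128.194


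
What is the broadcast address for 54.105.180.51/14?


Network: 54.104.0.0/14
Host bits = 18
Set all host bits to 1:
Broadcast: 54.107.255.255


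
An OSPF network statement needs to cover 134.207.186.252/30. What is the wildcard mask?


Subnet mask: 255.255.255.252
Wildcard = 255.255.255.255 - subnet mask
255 - 255 = 0
255 - 255 = 0
255 - 255 = 0
255 - 252 = 3
Wildcard: 0.0.0.3


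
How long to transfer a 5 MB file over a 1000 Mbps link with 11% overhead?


Effective throughput = 1000 * (1 - 11/100) = 890 Mbps
File size in Mb = 5 * 8 = 40 Mb
Time = 40 / 890
Time = 0.0449 seconds


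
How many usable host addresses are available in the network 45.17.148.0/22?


Host bits = 32 - 22 = 10
Total addresses = 2^10 = 1024
Usable = total - 2 (network and broadcast)
Usable hosts: 1022


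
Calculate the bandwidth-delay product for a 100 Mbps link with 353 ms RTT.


BDP = bandwidth * RTT
= 100 Mbps * 353 ms
= 100 * 1e6 * 353 / 1000 bits
= 35300000 bits
= 4412500 bytes
= 4309.082 KB
BDP = 35300000 bits (4412500 bytes)


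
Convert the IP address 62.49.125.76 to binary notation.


62 = 00111110
49 = 00110001
125 = 01111101
76 = 01001100
Binary: 00111110.00110001.01111101.01001100


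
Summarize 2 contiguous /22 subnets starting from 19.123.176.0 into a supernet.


Original prefix: /22
Number of subnets: 2 = 2^1
New prefix = 22 - 1 = 21
Supernet: 19.123.176.0/21


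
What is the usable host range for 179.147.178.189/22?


Network: 179.147.176.0
Broadcast: 179.147.179.255
First usable = network + 1
Last usable = broadcast - 1
Range: 179.147.176.1 to 179.147.179.254


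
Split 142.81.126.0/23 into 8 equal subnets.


New prefix = 23 + 3 = 26
Each subnet has 64 addresses
  142.81.126.0/26
  142.81.126.64/26
  142.81.126.128/26
  142.81.126.192/26
  142.81.127.0/26
  142.81.127.64/26
  142.81.127.128/26
  142.81.127.192/26
Subnets: 142.81.126.0/26, 142.81.126.64/26, 142.81.126.128/26, 142.81.126.192/26, 142.81.127.0/26, 142.81.127.64/26, 142.81.127.128/26, 142.81.127.192/26


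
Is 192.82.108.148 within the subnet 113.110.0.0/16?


Subnet network: 113.110.0.0
Test IP AND mask: 192.82.0.0
No, 192.82.108.148 is not in 113.110.0.0/16


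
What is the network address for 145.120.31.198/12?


IP:   10010001.01111000.00011111.11000110
Mask: 11111111.11110000.00000000.00000000
AND operation:
Net:  10010001.01110000.00000000.00000000
Network: 145.112.0.0/12


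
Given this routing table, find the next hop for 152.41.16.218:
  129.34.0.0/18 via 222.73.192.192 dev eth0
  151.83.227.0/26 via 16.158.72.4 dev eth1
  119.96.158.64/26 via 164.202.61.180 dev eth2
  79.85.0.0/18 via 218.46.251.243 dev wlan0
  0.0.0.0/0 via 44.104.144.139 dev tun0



Longest prefix match for 152.41.16.218:
  /18 129.34.0.0: no
  /26 151.83.227.0: no
  /26 119.96.158.64: no
  /18 79.85.0.0: no
  /0 0.0.0.0: MATCH
Selected: next-hop 44.104.144.139 via tun0 (matched /0)


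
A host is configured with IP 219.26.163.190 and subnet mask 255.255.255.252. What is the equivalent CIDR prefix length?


Binary: 11111111.11111111.11111111.11111100
Count leading 1s
Prefix: /30


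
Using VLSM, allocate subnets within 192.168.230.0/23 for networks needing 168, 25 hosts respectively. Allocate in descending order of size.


168 hosts -> /24 (254 usable): 192.168.230.0/24
25 hosts -> /27 (30 usable): 192.168.231.0/27
Allocation: 192.168.230.0/24 (168 hosts, 254 usable); 192.168.231.0/27 (25 hosts, 30 usable)


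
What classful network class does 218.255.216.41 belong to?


First octet: 218
Binary: 11011010
110xxxxx -> Class C (192-223)
Class C, default mask 255.255.255.0 (/24)


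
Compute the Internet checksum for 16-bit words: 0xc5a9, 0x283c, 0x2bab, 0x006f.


Sum all words (with carry folding):
+ 0xc5a9 = 0xc5a9
+ 0x283c = 0xede5
+ 0x2bab = 0x1991
+ 0x006f = 0x1a00
One's complement: ~0x1a00
Checksum = 0xe5ff


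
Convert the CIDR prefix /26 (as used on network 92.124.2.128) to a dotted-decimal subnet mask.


/26 means 26 network bits, 6 host bits
Binary: 11111111111111111111111111000000
Mask: 255.255.255.192


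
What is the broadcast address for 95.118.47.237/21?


Network: 95.118.40.0/21
Host bits = 11
Set all host bits to 1:
Broadcast: 95.118.47.255


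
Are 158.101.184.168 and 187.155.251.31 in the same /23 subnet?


Mask: 255.255.254.0
158.101.184.168 AND mask = 158.101.184.0
187.155.251.31 AND mask = 187.155.250.0
No, different subnets (158.101.184.0 vs 187.155.250.0)


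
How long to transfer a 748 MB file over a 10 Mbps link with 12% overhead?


Effective throughput = 10 * (1 - 12/100) = 8.8 Mbps
File size in Mb = 748 * 8 = 5984 Mb
Time = 5984 / 8.8
Time = 680 seconds


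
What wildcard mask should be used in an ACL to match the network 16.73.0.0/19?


Subnet mask: 255.255.224.0
Wildcard = 255.255.255.255 - subnet mask
255 - 255 = 0
255 - 255 = 0
255 - 224 = 31
255 - 0 = 255
Wildcard: 0.0.31.255


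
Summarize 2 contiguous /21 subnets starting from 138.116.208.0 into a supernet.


Original prefix: /21
Number of subnets: 2 = 2^1
New prefix = 21 - 1 = 20
Supernet: 138.116.208.0/20


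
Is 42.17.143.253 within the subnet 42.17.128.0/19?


Subnet network: 42.17.128.0
Test IP AND mask: 42.17.128.0
Yes, 42.17.143.253 is in 42.17.128.0/19


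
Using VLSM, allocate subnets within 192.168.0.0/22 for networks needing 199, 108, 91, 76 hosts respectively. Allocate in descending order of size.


199 hosts -> /24 (254 usable): 192.168.0.0/24
108 hosts -> /25 (126 usable): 192.168.1.0/25
91 hosts -> /25 (126 usable): 192.168.1.128/25
76 hosts -> /25 (126 usable): 192.168.2.0/25
Allocation: 192.168.0.0/24 (199 hosts, 254 usable); 192.168.1.0/25 (108 hosts, 126 usable); 192.168.1.128/25 (91 hosts, 126 usable); 192.168.2.0/25 (76 hosts, 126 usable)


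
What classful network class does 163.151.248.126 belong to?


First octet: 163
Binary: 10100011
10xxxxxx -> Class B (128-191)
Class B, default mask 255.255.0.0 (/16)


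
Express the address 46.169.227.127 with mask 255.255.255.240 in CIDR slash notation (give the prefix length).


Binary: 11111111.11111111.11111111.11110000
Count leading 1s
Prefix: /28


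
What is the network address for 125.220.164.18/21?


IP:   01111101.11011100.10100100.00010010
Mask: 11111111.11111111.11111000.00000000
AND operation:
Net:  01111101.11011100.10100000.00000000
Network: 125.220.160.0/21


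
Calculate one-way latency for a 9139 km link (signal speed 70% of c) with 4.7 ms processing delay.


Speed = 0.7 * 3e5 km/s = 210000 km/s
Propagation delay = 9139 / 210000 = 0.0435 s = 43.519 ms
Processing delay = 4.7 ms
Total one-way latency = 48.219 ms


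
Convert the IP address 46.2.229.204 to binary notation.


46 = 00101110
2 = 00000010
229 = 11100101
204 = 11001100
Binary: 00101110.00000010.11100101.11001100


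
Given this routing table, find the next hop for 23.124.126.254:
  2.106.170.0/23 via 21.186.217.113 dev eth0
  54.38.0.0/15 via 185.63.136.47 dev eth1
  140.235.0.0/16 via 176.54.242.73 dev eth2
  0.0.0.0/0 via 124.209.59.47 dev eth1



Longest prefix match for 23.124.126.254:
  /23 2.106.170.0: no
  /15 54.38.0.0: no
  /16 140.235.0.0: no
  /0 0.0.0.0: MATCH
Selected: next-hop 124.209.59.47 via eth1 (matched /0)


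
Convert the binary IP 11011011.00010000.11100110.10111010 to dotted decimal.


11011011 = 219
00010000 = 16
11100110 = 230
10111010 = 186
IP: 219.16.230.186


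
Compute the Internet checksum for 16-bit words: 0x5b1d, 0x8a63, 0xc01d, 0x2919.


Sum all words (with carry folding):
+ 0x5b1d = 0x5b1d
+ 0x8a63 = 0xe580
+ 0xc01d = 0xa59e
+ 0x2919 = 0xceb7
One's complement: ~0xceb7
Checksum = 0x3148


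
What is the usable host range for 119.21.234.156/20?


Network: 119.21.224.0
Broadcast: 119.21.239.255
First usable = network + 1
Last usable = broadcast - 1
Range: 119.21.224.1 to 119.21.239.254


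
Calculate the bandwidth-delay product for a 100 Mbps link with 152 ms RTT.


BDP = bandwidth * RTT
= 100 Mbps * 152 ms
= 100 * 1e6 * 152 / 1000 bits
= 15200000 bits
= 1900000 bytes
= 1855.4688 KB
BDP = 15200000 bits (1900000 bytes)


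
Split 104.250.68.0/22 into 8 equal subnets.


New prefix = 22 + 3 = 25
Each subnet has 128 addresses
  104.250.68.0/25
  104.250.68.128/25
  104.250.69.0/25
  104.250.69.128/25
  104.250.70.0/25
  104.250.70.128/25
  104.250.71.0/25
  104.250.71.128/25
Subnets: 104.250.68.0/25, 104.250.68.128/25, 104.250.69.0/25, 104.250.69.128/25, 104.250.70.0/25, 104.250.70.128/25, 104.250.71.0/25, 104.250.71.128/25


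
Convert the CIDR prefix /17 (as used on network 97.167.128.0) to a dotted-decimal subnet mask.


/17 means 17 network bits, 15 host bits
Binary: 11111111111111111000000000000000
Mask: 255.255.128.0


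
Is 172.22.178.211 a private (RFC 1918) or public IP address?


RFC 1918 private ranges:
  10.0.0.0/8 (10.0.0.0 - 10.255.255.255)
  172.16.0.0/12 (172.16.0.0 - 172.31.255.255)
  192.168.0.0/16 (192.168.0.0 - 192.168.255.255)
Private (in 172.16.0.0/12)


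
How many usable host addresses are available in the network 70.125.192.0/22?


Host bits = 32 - 22 = 10
Total addresses = 2^10 = 1024
Usable = total - 2 (network and broadcast)
Usable hosts: 1022


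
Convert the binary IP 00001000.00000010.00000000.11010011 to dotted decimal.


00001000 = 8
00000010 = 2
00000000 = 0
11010011 = 211
IP: 8.2.0.211


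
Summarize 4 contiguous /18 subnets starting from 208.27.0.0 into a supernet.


Original prefix: /18
Number of subnets: 4 = 2^2
New prefix = 18 - 2 = 16
Supernet: 208.27.0.0/16


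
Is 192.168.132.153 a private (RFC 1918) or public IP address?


RFC 1918 private ranges:
  10.0.0.0/8 (10.0.0.0 - 10.255.255.255)
  172.16.0.0/12 (172.16.0.0 - 172.31.255.255)
  192.168.0.0/16 (192.168.0.0 - 192.168.255.255)
Private (in 192.168.0.0/16)


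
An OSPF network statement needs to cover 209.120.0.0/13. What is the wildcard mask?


Subnet mask: 255.248.0.0
Wildcard = 255.255.255.255 - subnet mask
255 - 255 = 0
255 - 248 = 7
255 - 0 = 255
255 - 0 = 255
Wildcard: 0.7.255.255


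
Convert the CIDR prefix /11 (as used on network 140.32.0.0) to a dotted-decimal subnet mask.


/11 means 11 network bits, 21 host bits
Binary: 11111111111000000000000000000000
Mask: 255.224.0.0


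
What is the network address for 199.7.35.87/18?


IP:   11000111.00000111.00100011.01010111
Mask: 11111111.11111111.11000000.00000000
AND operation:
Net:  11000111.00000111.00000000.00000000
Network: 199.7.0.0/18


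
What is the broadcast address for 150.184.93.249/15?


Network: 150.184.0.0/15
Host bits = 17
Set all host bits to 1:
Broadcast: 150.185.255.255


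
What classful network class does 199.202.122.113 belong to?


First octet: 199
Binary: 11000111
110xxxxx -> Class C (192-223)
Class C, default mask 255.255.255.0 (/24)


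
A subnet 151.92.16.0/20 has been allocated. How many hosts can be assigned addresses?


Host bits = 32 - 20 = 12
Total addresses = 2^12 = 4096
Usable = total - 2 (network and broadcast)
Usable hosts: 4094


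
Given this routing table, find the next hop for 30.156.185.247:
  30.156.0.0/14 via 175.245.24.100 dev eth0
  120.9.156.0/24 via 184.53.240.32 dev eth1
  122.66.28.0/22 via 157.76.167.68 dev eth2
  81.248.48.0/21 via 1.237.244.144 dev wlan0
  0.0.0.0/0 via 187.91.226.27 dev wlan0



Longest prefix match for 30.156.185.247:
  /14 30.156.0.0: MATCH
  /24 120.9.156.0: no
  /22 122.66.28.0: no
  /21 81.248.48.0: no
  /0 0.0.0.0: MATCH
Selected: next-hop 175.245.24.100 via eth0 (matched /14)


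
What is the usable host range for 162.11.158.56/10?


Network: 162.0.0.0
Broadcast: 162.63.255.255
First usable = network + 1
Last usable = broadcast - 1
Range: 162.0.0.1 to 162.63.255.254


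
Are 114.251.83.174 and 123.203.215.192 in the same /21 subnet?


Mask: 255.255.248.0
114.251.83.174 AND mask = 114.251.80.0
123.203.215.192 AND mask = 123.203.208.0
No, different subnets (114.251.80.0 vs 123.203.208.0)


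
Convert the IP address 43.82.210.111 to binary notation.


43 = 00101011
82 = 01010010
210 = 11010010
111 = 01101111
Binary: 00101011.01010010.11010010.01101111


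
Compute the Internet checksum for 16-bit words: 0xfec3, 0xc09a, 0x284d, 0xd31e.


Sum all words (with carry folding):
+ 0xfec3 = 0xfec3
+ 0xc09a = 0xbf5e
+ 0x284d = 0xe7ab
+ 0xd31e = 0xbaca
One's complement: ~0xbaca
Checksum = 0x4535


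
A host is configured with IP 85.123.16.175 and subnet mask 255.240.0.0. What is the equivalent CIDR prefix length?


Binary: 11111111.11110000.00000000.00000000
Count leading 1s
Prefix: /12


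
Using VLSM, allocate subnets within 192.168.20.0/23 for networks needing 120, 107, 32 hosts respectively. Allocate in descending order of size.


120 hosts -> /25 (126 usable): 192.168.20.0/25
107 hosts -> /25 (126 usable): 192.168.20.128/25
32 hosts -> /26 (62 usable): 192.168.21.0/26
Allocation: 192.168.20.0/25 (120 hosts, 126 usable); 192.168.20.128/25 (107 hosts, 126 usable); 192.168.21.0/26 (32 hosts, 62 usable)


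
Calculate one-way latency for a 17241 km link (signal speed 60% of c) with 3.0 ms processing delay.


Speed = 0.6 * 3e5 km/s = 180000 km/s
Propagation delay = 17241 / 180000 = 0.0958 s = 95.7833 ms
Processing delay = 3.0 ms
Total one-way latency = 98.7833 ms


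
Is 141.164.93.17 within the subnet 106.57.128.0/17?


Subnet network: 106.57.128.0
Test IP AND mask: 141.164.0.0
No, 141.164.93.17 is not in 106.57.128.0/17


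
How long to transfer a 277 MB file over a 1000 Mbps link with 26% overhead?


Effective throughput = 1000 * (1 - 26/100) = 740 Mbps
File size in Mb = 277 * 8 = 2216 Mb
Time = 2216 / 740
Time = 2.9946 seconds


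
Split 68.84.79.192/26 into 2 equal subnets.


New prefix = 26 + 1 = 27
Each subnet has 32 addresses
  68.84.79.192/27
  68.84.79.224/27
Subnets: 68.84.79.192/27, 68.84.79.224/27


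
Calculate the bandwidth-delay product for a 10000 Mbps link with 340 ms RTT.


BDP = bandwidth * RTT
= 10000 Mbps * 340 ms
= 10000 * 1e6 * 340 / 1000 bits
= 3400000000 bits
= 425000000 bytes
= 415039.0625 KB
BDP = 3400000000 bits (425000000 bytes)


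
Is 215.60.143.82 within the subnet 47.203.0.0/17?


Subnet network: 47.203.0.0
Test IP AND mask: 215.60.128.0
No, 215.60.143.82 is not in 47.203.0.0/17


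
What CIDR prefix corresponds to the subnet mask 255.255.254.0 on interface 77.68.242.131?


Binary: 11111111.11111111.11111110.00000000
Count leading 1s
Prefix: /23


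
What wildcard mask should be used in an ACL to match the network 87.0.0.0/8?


Subnet mask: 255.0.0.0
Wildcard = 255.255.255.255 - subnet mask
255 - 255 = 0
255 - 0 = 255
255 - 0 = 255
255 - 0 = 255
Wildcard: 0.255.255.255


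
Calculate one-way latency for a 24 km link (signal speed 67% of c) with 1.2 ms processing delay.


Speed = 0.67 * 3e5 km/s = 201000 km/s
Propagation delay = 24 / 201000 = 0.0001 s = 0.1194 ms
Processing delay = 1.2 ms
Total one-way latency = 1.3194 ms


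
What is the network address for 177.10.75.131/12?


IP:   10110001.00001010.01001011.10000011
Mask: 11111111.11110000.00000000.00000000
AND operation:
Net:  10110001.00000000.00000000.00000000
Network: 177.0.0.0/12


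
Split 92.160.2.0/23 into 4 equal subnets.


New prefix = 23 + 2 = 25
Each subnet has 128 addresses
  92.160.2.0/25
  92.160.2.128/25
  92.160.3.0/25
  92.160.3.128/25
Subnets: 92.160.2.0/25, 92.160.2.128/25, 92.160.3.0/25, 92.160.3.128/25


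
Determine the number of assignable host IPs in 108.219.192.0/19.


Host bits = 32 - 19 = 13
Total addresses = 2^13 = 8192
Usable = total - 2 (network and broadcast)
Usable hosts: 8190


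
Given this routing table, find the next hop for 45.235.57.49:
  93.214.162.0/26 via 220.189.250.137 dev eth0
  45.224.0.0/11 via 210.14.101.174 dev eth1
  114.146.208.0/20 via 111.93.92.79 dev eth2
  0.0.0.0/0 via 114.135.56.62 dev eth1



Longest prefix match for 45.235.57.49:
  /26 93.214.162.0: no
  /11 45.224.0.0: MATCH
  /20 114.146.208.0: no
  /0 0.0.0.0: MATCH
Selected: next-hop 210.14.101.174 via eth1 (matched /11)


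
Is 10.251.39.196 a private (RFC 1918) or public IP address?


RFC 1918 private ranges:
  10.0.0.0/8 (10.0.0.0 - 10.255.255.255)
  172.16.0.0/12 (172.16.0.0 - 172.31.255.255)
  192.168.0.0/16 (192.168.0.0 - 192.168.255.255)
Private (in 10.0.0.0/8)


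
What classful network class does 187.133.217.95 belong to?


First octet: 187
Binary: 10111011
10xxxxxx -> Class B (128-191)
Class B, default mask 255.255.0.0 (/16)


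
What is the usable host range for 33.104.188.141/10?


Network: 33.64.0.0
Broadcast: 33.127.255.255
First usable = network + 1
Last usable = broadcast - 1
Range: 33.64.0.1 to 33.127.255.254


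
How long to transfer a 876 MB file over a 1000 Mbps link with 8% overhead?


Effective throughput = 1000 * (1 - 8/100) = 920 Mbps
File size in Mb = 876 * 8 = 7008 Mb
Time = 7008 / 920
Time = 7.6174 seconds


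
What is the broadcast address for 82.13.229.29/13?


Network: 82.8.0.0/13
Host bits = 19
Set all host bits to 1:
Broadcast: 82.15.255.255


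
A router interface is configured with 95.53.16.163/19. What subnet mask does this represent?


/19 means 19 network bits, 13 host bits
Binary: 11111111111111111110000000000000
Mask: 255.255.224.0


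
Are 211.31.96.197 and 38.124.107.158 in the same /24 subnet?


Mask: 255.255.255.0
211.31.96.197 AND mask = 211.31.96.0
38.124.107.158 AND mask = 38.124.107.0
No, different subnets (211.31.96.0 vs 38.124.107.0)


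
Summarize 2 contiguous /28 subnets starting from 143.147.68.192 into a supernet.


Original prefix: /28
Number of subnets: 2 = 2^1
New prefix = 28 - 1 = 27
Supernet: 143.147.68.192/27


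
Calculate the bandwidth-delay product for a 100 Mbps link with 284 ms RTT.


BDP = bandwidth * RTT
= 100 Mbps * 284 ms
= 100 * 1e6 * 284 / 1000 bits
= 28400000 bits
= 3550000 bytes
= 3466.7969 KB
BDP = 28400000 bits (3550000 bytes)


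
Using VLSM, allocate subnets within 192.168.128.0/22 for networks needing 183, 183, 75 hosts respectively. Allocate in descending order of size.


183 hosts -> /24 (254 usable): 192.168.128.0/24
183 hosts -> /24 (254 usable): 192.168.129.0/24
75 hosts -> /25 (126 usable): 192.168.130.0/25
Allocation: 192.168.128.0/24 (183 hosts, 254 usable); 192.168.129.0/24 (183 hosts, 254 usable); 192.168.130.0/25 (75 hosts, 126 usable)


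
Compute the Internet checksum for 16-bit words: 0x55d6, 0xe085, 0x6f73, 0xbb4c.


Sum all words (with carry folding):
+ 0x55d6 = 0x55d6
+ 0xe085 = 0x365c
+ 0x6f73 = 0xa5cf
+ 0xbb4c = 0x611c
One's complement: ~0x611c
Checksum = 0x9ee3


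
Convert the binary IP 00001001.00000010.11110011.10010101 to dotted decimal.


00001001 = 9
00000010 = 2
11110011 = 243
10010101 = 149
IP: 9.2.243.149


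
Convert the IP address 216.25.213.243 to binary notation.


216 = 11011000
25 = 00011001
213 = 11010101
243 = 11110011
Binary: 11011000.00011001.11010101.11110011


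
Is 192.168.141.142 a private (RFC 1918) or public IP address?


RFC 1918 private ranges:
  10.0.0.0/8 (10.0.0.0 - 10.255.255.255)
  172.16.0.0/12 (172.16.0.0 - 172.31.255.255)
  192.168.0.0/16 (192.168.0.0 - 192.168.255.255)
Private (in 192.168.0.0/16)


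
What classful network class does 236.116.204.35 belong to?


First octet: 236
Binary: 11101100
1110xxxx -> Class D (224-239)
Class D (multicast), default mask N/A


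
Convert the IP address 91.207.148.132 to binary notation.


91 = 01011011
207 = 11001111
148 = 10010100
132 = 10000100
Binary: 01011011.11001111.10010100.10000100


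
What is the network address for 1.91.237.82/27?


IP:   00000001.01011011.11101101.01010010
Mask: 11111111.11111111.11111111.11100000
AND operation:
Net:  00000001.01011011.11101101.01000000
Network: 1.91.237.64/27


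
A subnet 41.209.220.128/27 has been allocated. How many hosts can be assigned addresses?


Host bits = 32 - 27 = 5
Total addresses = 2^5 = 32
Usable = total - 2 (network and broadcast)
Usable hosts: 30


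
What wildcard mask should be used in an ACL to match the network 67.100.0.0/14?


Subnet mask: 255.252.0.0
Wildcard = 255.255.255.255 - subnet mask
255 - 255 = 0
255 - 252 = 3
255 - 0 = 255
255 - 0 = 255
Wildcard: 0.3.255.255


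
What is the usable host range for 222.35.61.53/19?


Network: 222.35.32.0
Broadcast: 222.35.63.255
First usable = network + 1
Last usable = broadcast - 1
Range: 222.35.32.1 to 222.35.63.254


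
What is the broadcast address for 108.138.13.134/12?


Network: 108.128.0.0/12
Host bits = 20
Set all host bits to 1:
Broadcast: 108.143.255.255


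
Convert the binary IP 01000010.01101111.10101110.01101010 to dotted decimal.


01000010 = 66
01101111 = 111
10101110 = 174
01101010 = 106
IP: 66.111.174.106


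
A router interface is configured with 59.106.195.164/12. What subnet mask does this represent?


/12 means 12 network bits, 20 host bits
Binary: 11111111111100000000000000000000
Mask: 255.240.0.0


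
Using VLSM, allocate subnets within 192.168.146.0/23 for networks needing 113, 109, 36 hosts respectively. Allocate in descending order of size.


113 hosts -> /25 (126 usable): 192.168.146.0/25
109 hosts -> /25 (126 usable): 192.168.146.128/25
36 hosts -> /26 (62 usable): 192.168.147.0/26
Allocation: 192.168.146.0/25 (113 hosts, 126 usable); 192.168.146.128/25 (109 hosts, 126 usable); 192.168.147.0/26 (36 hosts, 62 usable)


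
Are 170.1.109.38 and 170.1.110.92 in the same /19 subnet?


Mask: 255.255.224.0
170.1.109.38 AND mask = 170.1.96.0
170.1.110.92 AND mask = 170.1.96.0
Yes, same subnet (170.1.96.0)


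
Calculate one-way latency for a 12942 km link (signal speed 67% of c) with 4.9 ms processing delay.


Speed = 0.67 * 3e5 km/s = 201000 km/s
Propagation delay = 12942 / 201000 = 0.0644 s = 64.3881 ms
Processing delay = 4.9 ms
Total one-way latency = 69.2881 ms


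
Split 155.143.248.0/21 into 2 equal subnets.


New prefix = 21 + 1 = 22
Each subnet has 1024 addresses
  155.143.248.0/22
  155.143.252.0/22
Subnets: 155.143.248.0/22, 155.143.252.0/22


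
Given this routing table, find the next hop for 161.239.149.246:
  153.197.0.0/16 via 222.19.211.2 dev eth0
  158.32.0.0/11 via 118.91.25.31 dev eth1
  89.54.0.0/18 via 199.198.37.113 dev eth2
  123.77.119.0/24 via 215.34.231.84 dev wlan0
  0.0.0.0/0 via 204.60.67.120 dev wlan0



Longest prefix match for 161.239.149.246:
  /16 153.197.0.0: no
  /11 158.32.0.0: no
  /18 89.54.0.0: no
  /24 123.77.119.0: no
  /0 0.0.0.0: MATCH
Selected: next-hop 204.60.67.120 via wlan0 (matched /0)


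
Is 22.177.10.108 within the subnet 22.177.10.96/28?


Subnet network: 22.177.10.96
Test IP AND mask: 22.177.10.96
Yes, 22.177.10.108 is in 22.177.10.96/28


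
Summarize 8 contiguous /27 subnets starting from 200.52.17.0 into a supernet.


Original prefix: /27
Number of subnets: 8 = 2^3
New prefix = 27 - 3 = 24
Supernet: 200.52.17.0/24


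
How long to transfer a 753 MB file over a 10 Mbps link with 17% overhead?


Effective throughput = 10 * (1 - 17/100) = 8.3 Mbps
File size in Mb = 753 * 8 = 6024 Mb
Time = 6024 / 8.3
Time = 725.7831 seconds


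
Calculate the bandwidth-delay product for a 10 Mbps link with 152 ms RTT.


BDP = bandwidth * RTT
= 10 Mbps * 152 ms
= 10 * 1e6 * 152 / 1000 bits
= 1520000 bits
= 190000 bytes
= 185.5469 KB
BDP = 1520000 bits (190000 bytes)


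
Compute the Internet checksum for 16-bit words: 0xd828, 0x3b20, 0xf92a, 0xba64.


Sum all words (with carry folding):
+ 0xd828 = 0xd828
+ 0x3b20 = 0x1349
+ 0xf92a = 0x0c74
+ 0xba64 = 0xc6d8
One's complement: ~0xc6d8
Checksum = 0x3927


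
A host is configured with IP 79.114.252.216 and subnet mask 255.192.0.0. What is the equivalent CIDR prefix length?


Binary: 11111111.11000000.00000000.00000000
Count leading 1s
Prefix: /10


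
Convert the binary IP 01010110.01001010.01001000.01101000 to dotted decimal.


01010110 = 86
01001010 = 74
01001000 = 72
01101000 = 104
IP: 86.74.72.104


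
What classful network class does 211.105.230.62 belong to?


First octet: 211
Binary: 11010011
110xxxxx -> Class C (192-223)
Class C, default mask 255.255.255.0 (/24)


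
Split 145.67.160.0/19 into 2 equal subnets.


New prefix = 19 + 1 = 20
Each subnet has 4096 addresses
  145.67.160.0/20
  145.67.176.0/20
Subnets: 145.67.160.0/20, 145.67.176.0/20


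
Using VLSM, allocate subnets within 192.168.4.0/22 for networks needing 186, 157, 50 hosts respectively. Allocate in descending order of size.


186 hosts -> /24 (254 usable): 192.168.4.0/24
157 hosts -> /24 (254 usable): 192.168.5.0/24
50 hosts -> /26 (62 usable): 192.168.6.0/26
Allocation: 192.168.4.0/24 (186 hosts, 254 usable); 192.168.5.0/24 (157 hosts, 254 usable); 192.168.6.0/26 (50 hosts, 62 usable)


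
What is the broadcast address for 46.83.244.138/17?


Network: 46.83.128.0/17
Host bits = 15
Set all host bits to 1:
Broadcast: 46.83.255.255


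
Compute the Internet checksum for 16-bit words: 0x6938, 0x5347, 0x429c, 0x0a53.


Sum all words (with carry folding):
+ 0x6938 = 0x6938
+ 0x5347 = 0xbc7f
+ 0x429c = 0xff1b
+ 0x0a53 = 0x096f
One's complement: ~0x096f
Checksum = 0xf690


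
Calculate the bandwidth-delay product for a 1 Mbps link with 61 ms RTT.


BDP = bandwidth * RTT
= 1 Mbps * 61 ms
= 1 * 1e6 * 61 / 1000 bits
= 61000 bits
= 7625 bytes
= 7.4463 KB
BDP = 61000 bits (7625 bytes)


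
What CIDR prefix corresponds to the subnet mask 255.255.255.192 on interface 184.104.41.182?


Binary: 11111111.11111111.11111111.11000000
Count leading 1s
Prefix: /26


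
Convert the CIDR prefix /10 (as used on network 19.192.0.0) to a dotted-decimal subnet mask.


/10 means 10 network bits, 22 host bits
Binary: 11111111110000000000000000000000
Mask: 255.192.0.0


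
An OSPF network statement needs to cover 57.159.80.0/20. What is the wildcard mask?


Subnet mask: 255.255.240.0
Wildcard = 255.255.255.255 - subnet mask
255 - 255 = 0
255 - 255 = 0
255 - 240 = 15
255 - 0 = 255
Wildcard: 0.0.15.255


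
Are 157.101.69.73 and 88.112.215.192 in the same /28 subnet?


Mask: 255.255.255.240
157.101.69.73 AND mask = 157.101.69.64
88.112.215.192 AND mask = 88.112.215.192
No, different subnets (157.101.69.64 vs 88.112.215.192)


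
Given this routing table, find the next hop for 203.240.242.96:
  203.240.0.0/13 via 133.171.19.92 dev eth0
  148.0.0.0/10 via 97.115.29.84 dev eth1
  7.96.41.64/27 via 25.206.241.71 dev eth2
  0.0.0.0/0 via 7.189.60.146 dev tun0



Longest prefix match for 203.240.242.96:
  /13 203.240.0.0: MATCH
  /10 148.0.0.0: no
  /27 7.96.41.64: no
  /0 0.0.0.0: MATCH
Selected: next-hop 133.171.19.92 via eth0 (matched /13)


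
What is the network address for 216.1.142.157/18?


IP:   11011000.00000001.10001110.10011101
Mask: 11111111.11111111.11000000.00000000
AND operation:
Net:  11011000.00000001.10000000.00000000
Network: 216.1.128.0/18


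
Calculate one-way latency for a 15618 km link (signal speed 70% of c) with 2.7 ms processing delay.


Speed = 0.7 * 3e5 km/s = 210000 km/s
Propagation delay = 15618 / 210000 = 0.0744 s = 74.3714 ms
Processing delay = 2.7 ms
Total one-way latency = 77.0714 ms


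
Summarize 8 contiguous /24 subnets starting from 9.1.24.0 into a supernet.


Original prefix: /24
Number of subnets: 8 = 2^3
New prefix = 24 - 3 = 21
Supernet: 9.1.24.0/21


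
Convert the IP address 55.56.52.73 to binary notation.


55 = 00110111
56 = 00111000
52 = 00110100
73 = 01001001
Binary: 00110111.00111000.00110100.01001001


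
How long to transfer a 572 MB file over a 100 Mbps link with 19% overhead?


Effective throughput = 100 * (1 - 19/100) = 81 Mbps
File size in Mb = 572 * 8 = 4576 Mb
Time = 4576 / 81
Time = 56.4938 seconds


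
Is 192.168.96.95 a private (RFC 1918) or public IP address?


RFC 1918 private ranges:
  10.0.0.0/8 (10.0.0.0 - 10.255.255.255)
  172.16.0.0/12 (172.16.0.0 - 172.31.255.255)
  192.168.0.0/16 (192.168.0.0 - 192.168.255.255)
Private (in 192.168.0.0/16)


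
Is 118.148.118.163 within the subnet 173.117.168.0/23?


Subnet network: 173.117.168.0
Test IP AND mask: 118.148.118.0
No, 118.148.118.163 is not in 173.117.168.0/23


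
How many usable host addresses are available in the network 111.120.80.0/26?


Host bits = 32 - 26 = 6
Total addresses = 2^6 = 64
Usable = total - 2 (network and broadcast)
Usable hosts: 62


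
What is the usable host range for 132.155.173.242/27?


Network: 132.155.173.224
Broadcast: 132.155.173.255
First usable = network + 1
Last usable = broadcast - 1
Range: 132.155.173.225 to 132.155.173.254


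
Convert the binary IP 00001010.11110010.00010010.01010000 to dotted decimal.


00001010 = 10
11110010 = 242
00010010 = 18
01010000 = 80
IP: 10.242.18.80


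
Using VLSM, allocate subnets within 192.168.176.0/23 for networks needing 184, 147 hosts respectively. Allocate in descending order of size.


184 hosts -> /24 (254 usable): 192.168.176.0/24
147 hosts -> /24 (254 usable): 192.168.177.0/24
Allocation: 192.168.176.0/24 (184 hosts, 254 usable); 192.168.177.0/24 (147 hosts, 254 usable)


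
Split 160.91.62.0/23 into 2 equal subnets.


New prefix = 23 + 1 = 24
Each subnet has 256 addresses
  160.91.62.0/24
  160.91.63.0/24
Subnets: 160.91.62.0/24, 160.91.63.0/24


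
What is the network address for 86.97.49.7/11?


IP:   01010110.01100001.00110001.00000111
Mask: 11111111.11100000.00000000.00000000
AND operation:
Net:  01010110.01100000.00000000.00000000
Network: 86.96.0.0/11


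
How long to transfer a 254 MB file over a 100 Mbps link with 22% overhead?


Effective throughput = 100 * (1 - 22/100) = 78 Mbps
File size in Mb = 254 * 8 = 2032 Mb
Time = 2032 / 78
Time = 26.0513 seconds


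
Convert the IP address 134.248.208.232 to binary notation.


134 = 10000110
248 = 11111000
208 = 11010000
232 = 11101000
Binary: 10000110.11111000.11010000.11101000


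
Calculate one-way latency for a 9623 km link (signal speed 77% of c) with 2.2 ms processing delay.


Speed = 0.77 * 3e5 km/s = 231000 km/s
Propagation delay = 9623 / 231000 = 0.0417 s = 41.658 ms
Processing delay = 2.2 ms
Total one-way latency = 43.858 ms


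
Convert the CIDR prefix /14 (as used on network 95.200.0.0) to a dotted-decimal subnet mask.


/14 means 14 network bits, 18 host bits
Binary: 11111111111111000000000000000000
Mask: 255.252.0.0


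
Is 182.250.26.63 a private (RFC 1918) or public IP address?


RFC 1918 private ranges:
  10.0.0.0/8 (10.0.0.0 - 10.255.255.255)
  172.16.0.0/12 (172.16.0.0 - 172.31.255.255)
  192.168.0.0/16 (192.168.0.0 - 192.168.255.255)
Public (not in any RFC 1918 range)


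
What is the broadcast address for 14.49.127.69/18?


Network: 14.49.64.0/18
Host bits = 14
Set all host bits to 1:
Broadcast: 14.49.127.255


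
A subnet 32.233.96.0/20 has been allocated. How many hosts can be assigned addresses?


Host bits = 32 - 20 = 12
Total addresses = 2^12 = 4096
Usable = total - 2 (network and broadcast)
Usable hosts: 4094


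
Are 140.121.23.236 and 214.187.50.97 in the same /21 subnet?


Mask: 255.255.248.0
140.121.23.236 AND mask = 140.121.16.0
214.187.50.97 AND mask = 214.187.48.0
No, different subnets (140.121.16.0 vs 214.187.48.0)


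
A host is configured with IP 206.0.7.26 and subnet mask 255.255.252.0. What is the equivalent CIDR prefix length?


Binary: 11111111.11111111.11111100.00000000
Count leading 1s
Prefix: /22


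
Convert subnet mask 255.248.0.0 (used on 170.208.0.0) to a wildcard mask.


Subnet mask: 255.248.0.0
Wildcard = 255.255.255.255 - subnet mask
255 - 255 = 0
255 - 248 = 7
255 - 0 = 255
255 - 0 = 255
Wildcard: 0.7.255.255


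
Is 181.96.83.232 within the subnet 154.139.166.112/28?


Subnet network: 154.139.166.112
Test IP AND mask: 181.96.83.224
No, 181.96.83.232 is not in 154.139.166.112/28


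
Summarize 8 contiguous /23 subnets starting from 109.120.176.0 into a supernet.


Original prefix: /23
Number of subnets: 8 = 2^3
New prefix = 23 - 3 = 20
Supernet: 109.120.176.0/20


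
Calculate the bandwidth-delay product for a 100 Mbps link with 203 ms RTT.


BDP = bandwidth * RTT
= 100 Mbps * 203 ms
= 100 * 1e6 * 203 / 1000 bits
= 20300000 bits
= 2537500 bytes
= 2478.0273 KB
BDP = 20300000 bits (2537500 bytes)


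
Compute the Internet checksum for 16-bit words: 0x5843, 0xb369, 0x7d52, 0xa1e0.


Sum all words (with carry folding):
+ 0x5843 = 0x5843
+ 0xb369 = 0x0bad
+ 0x7d52 = 0x88ff
+ 0xa1e0 = 0x2ae0
One's complement: ~0x2ae0
Checksum = 0xd51f


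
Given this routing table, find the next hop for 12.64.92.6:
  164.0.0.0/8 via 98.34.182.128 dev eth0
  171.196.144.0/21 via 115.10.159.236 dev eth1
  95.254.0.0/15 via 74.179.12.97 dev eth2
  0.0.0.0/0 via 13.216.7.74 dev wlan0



Longest prefix match for 12.64.92.6:
  /8 164.0.0.0: no
  /21 171.196.144.0: no
  /15 95.254.0.0: no
  /0 0.0.0.0: MATCH
Selected: next-hop 13.216.7.74 via wlan0 (matched /0)
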